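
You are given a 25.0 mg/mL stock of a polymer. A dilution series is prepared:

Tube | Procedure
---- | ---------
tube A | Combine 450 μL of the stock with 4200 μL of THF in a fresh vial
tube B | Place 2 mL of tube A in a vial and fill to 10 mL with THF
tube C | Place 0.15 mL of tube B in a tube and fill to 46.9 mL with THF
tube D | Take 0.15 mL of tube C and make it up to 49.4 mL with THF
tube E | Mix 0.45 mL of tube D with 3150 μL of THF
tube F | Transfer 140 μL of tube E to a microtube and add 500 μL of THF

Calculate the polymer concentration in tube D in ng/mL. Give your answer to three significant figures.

Step 1: 450 μL + 4200 μL = 4650 μL total → factor 4650/450 = 10.333
Step 2: 2 mL brought to 10 mL → factor 10/2 = 5
Step 3: 0.15 mL brought to 46.9 mL → factor 46.9/0.15 = 312.67
Step 4: 0.15 mL brought to 49.4 mL → factor 49.4/0.15 = 329.33
Dilution factor through tube D = 10.333 × 5 × 312.67 × 329.33 = 5.3202 × 10^6
[tube D] = 25.0 mg/mL / 5.3202 × 10^6 = 4.699 × 10^-6 mg/mL = 4.70 ng/mL

4.70 ng/mL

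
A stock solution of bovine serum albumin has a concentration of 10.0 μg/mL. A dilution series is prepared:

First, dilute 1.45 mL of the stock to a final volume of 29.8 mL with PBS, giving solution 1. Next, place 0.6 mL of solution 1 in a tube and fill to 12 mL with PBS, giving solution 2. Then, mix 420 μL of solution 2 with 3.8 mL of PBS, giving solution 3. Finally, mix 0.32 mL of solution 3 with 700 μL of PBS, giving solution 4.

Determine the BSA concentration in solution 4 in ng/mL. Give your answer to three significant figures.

0.760 ng/mL

Step 1: 1.45 mL brought to 29.8 mL → factor 29.8/1.45 = 20.552
Step 2: 0.6 mL brought to 12 mL → factor 12/0.6 = 20
Step 3: 420 μL + 3.8 mL = 4220 μL total → factor 4220/420 = 10.048
Step 4: 0.32 mL + 700 μL = 1.02 mL total → factor 1.02/0.32 = 3.1875
Overall dilution factor = 20.552 × 20 × 10.048 × 3.1875 = 13164
Final = 10.0 μg/mL / 13164 = 0.0007596 μg/mL = 0.760 ng/mL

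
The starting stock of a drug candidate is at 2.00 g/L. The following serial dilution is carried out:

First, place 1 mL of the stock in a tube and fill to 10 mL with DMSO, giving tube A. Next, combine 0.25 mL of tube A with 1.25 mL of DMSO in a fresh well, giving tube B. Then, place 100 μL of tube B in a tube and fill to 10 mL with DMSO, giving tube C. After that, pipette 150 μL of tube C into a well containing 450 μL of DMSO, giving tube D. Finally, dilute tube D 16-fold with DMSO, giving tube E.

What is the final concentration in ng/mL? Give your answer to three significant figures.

5.21 ng/mL

Step 1: 1 mL brought to 10 mL → factor 10/1 = 10
Step 2: 0.25 mL + 1.25 mL = 1.5 mL total → factor 1.5/0.25 = 6
Step 3: 100 μL brought to 10 mL → factor 10000/100 = 100
Step 4: 150 μL + 450 μL = 600 μL total → factor 600/150 = 4
Step 5: 16-fold → factor 16
Overall dilution factor = 10 × 6 × 100 × 4 × 16 = 3.84 × 10^5
Final = 2.00 g/L / 3.84 × 10^5 = 5.208 × 10^-6 g/L = 5.21 ng/mL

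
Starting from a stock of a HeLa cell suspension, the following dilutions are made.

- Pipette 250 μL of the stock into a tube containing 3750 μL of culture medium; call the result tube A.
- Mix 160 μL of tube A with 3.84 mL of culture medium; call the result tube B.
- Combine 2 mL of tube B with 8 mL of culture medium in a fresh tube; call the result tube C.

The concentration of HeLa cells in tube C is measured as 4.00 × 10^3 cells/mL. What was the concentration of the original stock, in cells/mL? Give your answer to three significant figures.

8.00 × 10^6 cells/mL

Step 1: 250 μL + 3750 μL = 4000 μL total → factor 4000/250 = 16
Step 2: 160 μL + 3.84 mL = 4000 μL total → factor 4000/160 = 25
Step 3: 2 mL + 8 mL = 10 mL total → factor 10/2 = 5
Overall dilution factor = 16 × 25 × 5 = 2000
Stock = 4.00 × 10^3 cells/mL × 2000 = 8.00 × 10^6 cells/mL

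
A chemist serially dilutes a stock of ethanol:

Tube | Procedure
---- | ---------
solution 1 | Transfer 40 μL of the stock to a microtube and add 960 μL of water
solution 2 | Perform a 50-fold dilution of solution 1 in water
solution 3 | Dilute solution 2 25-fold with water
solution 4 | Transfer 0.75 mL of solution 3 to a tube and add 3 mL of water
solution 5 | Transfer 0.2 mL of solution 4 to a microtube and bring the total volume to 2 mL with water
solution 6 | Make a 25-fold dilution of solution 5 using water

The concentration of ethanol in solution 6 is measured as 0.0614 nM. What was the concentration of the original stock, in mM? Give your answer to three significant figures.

2.40 mM

Step 1: 40 μL + 960 μL = 1000 μL total → factor 1000/40 = 25
Step 2: 50-fold → factor 50
Step 3: 25-fold → factor 25
Step 4: 0.75 mL + 3 mL = 3.75 mL total → factor 3.75/0.75 = 5
Step 5: 0.2 mL brought to 2 mL → factor 2/0.2 = 10
Step 6: 25-fold → factor 25
Overall dilution factor = 25 × 50 × 25 × 5 × 10 × 25 = 3.9062 × 10^7
Stock = 0.0614 nM × 3.9062 × 10^7 = 2.398 × 10^6 nM = 2.40 mM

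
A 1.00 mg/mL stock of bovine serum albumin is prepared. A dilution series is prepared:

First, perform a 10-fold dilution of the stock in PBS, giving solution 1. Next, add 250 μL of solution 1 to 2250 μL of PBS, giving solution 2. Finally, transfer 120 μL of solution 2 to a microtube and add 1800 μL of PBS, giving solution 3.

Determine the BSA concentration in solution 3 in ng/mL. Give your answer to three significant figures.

Step 1: 10-fold → factor 10
Step 2: 250 μL + 2250 μL = 2500 μL total → factor 2500/250 = 10
Step 3: 120 μL + 1800 μL = 1920 μL total → factor 1920/120 = 16
Overall dilution factor = 10 × 10 × 16 = 1600
Final = 1.00 mg/mL / 1600 = 0.0006250 mg/mL = 625 ng/mL

625 ng/mL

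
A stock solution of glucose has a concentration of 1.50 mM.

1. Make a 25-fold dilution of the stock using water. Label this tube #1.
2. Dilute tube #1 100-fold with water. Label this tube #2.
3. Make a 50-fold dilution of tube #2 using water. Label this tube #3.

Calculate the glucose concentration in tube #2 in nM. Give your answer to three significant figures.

600 nM

Step 1: 25-fold → factor 25
Step 2: 100-fold → factor 100
Dilution factor through tube #2 = 25 × 100 = 2500
[tube #2] = 1.50 mM / 2500 = 0.0006000 mM = 600 nM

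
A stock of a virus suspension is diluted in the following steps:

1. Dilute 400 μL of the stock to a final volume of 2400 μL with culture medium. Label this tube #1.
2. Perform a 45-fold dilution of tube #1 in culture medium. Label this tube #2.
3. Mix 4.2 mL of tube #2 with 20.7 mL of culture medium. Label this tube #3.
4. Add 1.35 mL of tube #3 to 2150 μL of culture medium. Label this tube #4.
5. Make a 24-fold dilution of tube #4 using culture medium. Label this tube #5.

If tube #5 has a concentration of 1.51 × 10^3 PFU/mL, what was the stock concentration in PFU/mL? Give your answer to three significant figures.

Step 1: 400 μL brought to 2400 μL → factor 2400/400 = 6
Step 2: 45-fold → factor 45
Step 3: 4.2 mL + 20.7 mL = 24.9 mL total → factor 24.9/4.2 = 5.9286
Step 4: 1.35 mL + 2150 μL = 3.5 mL total → factor 3.5/1.35 = 2.5926
Step 5: 24-fold → factor 24
Overall dilution factor = 6 × 45 × 5.9286 × 2.5926 × 24 = 99600
Stock = 1.51 × 10^3 PFU/mL × 99600 = 1.50 × 10^8 PFU/mL

1.50 × 10^8 PFU/mL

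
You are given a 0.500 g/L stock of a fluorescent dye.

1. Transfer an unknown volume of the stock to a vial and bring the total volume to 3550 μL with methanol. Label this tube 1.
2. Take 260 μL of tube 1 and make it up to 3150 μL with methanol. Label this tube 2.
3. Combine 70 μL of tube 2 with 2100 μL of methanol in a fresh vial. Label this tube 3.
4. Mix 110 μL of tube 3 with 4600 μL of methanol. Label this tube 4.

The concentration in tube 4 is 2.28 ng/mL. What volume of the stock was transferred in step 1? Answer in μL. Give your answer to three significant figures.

260 μL

Step 1: v brought to 3550 μL → factor = 3550 μL/v
Step 2: 260 μL brought to 3150 μL → factor 3150/260 = 12.115
Step 3: 70 μL + 2100 μL = 2170 μL total → factor 2170/70 = 31
Step 4: 110 μL + 4600 μL = 4710 μL total → factor 4710/110 = 42.818
Product of known-step factors = 16082
Overall factor = 0.500 g/L / (2.28 ng/mL) = 2.193 × 10^5
Step-1 factor = 2.193 × 10^5 / 16082 = 13.637
v = 3550 μL / 13.637 = 260 μL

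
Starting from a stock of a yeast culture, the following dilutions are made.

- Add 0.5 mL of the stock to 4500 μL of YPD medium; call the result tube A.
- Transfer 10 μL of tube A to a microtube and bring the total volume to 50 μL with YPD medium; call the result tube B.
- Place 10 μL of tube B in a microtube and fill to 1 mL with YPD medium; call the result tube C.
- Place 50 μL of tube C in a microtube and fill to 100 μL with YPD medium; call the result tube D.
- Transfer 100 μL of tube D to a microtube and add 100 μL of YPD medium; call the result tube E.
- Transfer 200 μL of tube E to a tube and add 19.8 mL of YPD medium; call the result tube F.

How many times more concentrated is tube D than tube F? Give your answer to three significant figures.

200

Step 1: 0.5 mL + 4500 μL = 5 mL total → factor 5/0.5 = 10
Step 2: 10 μL brought to 50 μL → factor 50/10 = 5
Step 3: 10 μL brought to 1 mL → factor 1000/10 = 100
Step 4: 50 μL brought to 100 μL → factor 100/50 = 2
Step 5: 100 μL + 100 μL = 200 μL total → factor 200/100 = 2
Step 6: 200 μL + 19.8 mL = 20000 μL total → factor 20000/200 = 100
Dilution factor to tube D = 10000; to tube F = 2 × 10^6
[tube D]/[tube F] = (factor to tube F)/(factor to tube D) = 2 × 10^6/10000 = 200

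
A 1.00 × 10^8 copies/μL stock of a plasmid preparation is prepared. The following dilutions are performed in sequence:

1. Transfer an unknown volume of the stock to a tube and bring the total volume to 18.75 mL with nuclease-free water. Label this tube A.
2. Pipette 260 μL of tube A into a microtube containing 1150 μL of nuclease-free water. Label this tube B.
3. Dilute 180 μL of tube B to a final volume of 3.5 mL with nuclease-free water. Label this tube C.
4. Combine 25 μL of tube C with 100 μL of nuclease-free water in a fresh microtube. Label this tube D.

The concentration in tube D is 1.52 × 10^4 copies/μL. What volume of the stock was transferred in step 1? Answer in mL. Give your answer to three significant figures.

Step 1: v brought to 18.75 mL → factor = 18.75 mL/v
Step 2: 260 μL + 1150 μL = 1410 μL total → factor 1410/260 = 5.4231
Step 3: 180 μL brought to 3.5 mL → factor 3500/180 = 19.444
Step 4: 25 μL + 100 μL = 125 μL total → factor 125/25 = 5
Product of known-step factors = 527.24
Overall factor = 1.00 × 10^8 copies/μL / (1.52 × 10^4 copies/μL) = 6578.9
Step-1 factor = 6578.9 / 527.24 = 12.478
v = 18.75 mL / 12.478 = 1.50 mL

1.50 mL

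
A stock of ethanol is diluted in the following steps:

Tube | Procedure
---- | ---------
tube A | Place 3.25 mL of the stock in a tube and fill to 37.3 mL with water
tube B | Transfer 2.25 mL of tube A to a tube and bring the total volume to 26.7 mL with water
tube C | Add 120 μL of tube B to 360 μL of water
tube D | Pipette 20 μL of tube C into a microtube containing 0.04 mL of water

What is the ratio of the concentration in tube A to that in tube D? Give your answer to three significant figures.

142

Step 1: 3.25 mL brought to 37.3 mL → factor 37.3/3.25 = 11.477
Step 2: 2.25 mL brought to 26.7 mL → factor 26.7/2.25 = 11.867
Step 3: 120 μL + 360 μL = 480 μL total → factor 480/120 = 4
Step 4: 20 μL + 0.04 mL = 60 μL total → factor 60/20 = 3
Dilution factor to tube A = 11.477; to tube D = 1634.3
[tube A]/[tube D] = (factor to tube D)/(factor to tube A) = 1634.3/11.477 = 142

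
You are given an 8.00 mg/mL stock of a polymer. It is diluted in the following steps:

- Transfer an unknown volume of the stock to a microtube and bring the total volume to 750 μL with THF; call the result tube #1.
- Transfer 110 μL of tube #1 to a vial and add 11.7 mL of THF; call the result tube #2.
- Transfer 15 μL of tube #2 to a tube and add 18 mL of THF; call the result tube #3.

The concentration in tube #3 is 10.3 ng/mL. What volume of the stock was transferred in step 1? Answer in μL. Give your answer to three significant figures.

Step 1: v brought to 750 μL → factor = 750 μL/v
Step 2: 110 μL + 11.7 mL = 11810 μL total → factor 11810/110 = 107.36
Step 3: 15 μL + 18 mL = 18015 μL total → factor 18015/15 = 1201
Product of known-step factors = 1.2894 × 10^5
Overall factor = 8.00 mg/mL / (10.3 ng/mL) = 7.767 × 10^5
Step-1 factor = 7.767 × 10^5 / 1.2894 × 10^5 = 6.0236
v = 750 μL / 6.0236 = 125 μL

125 μL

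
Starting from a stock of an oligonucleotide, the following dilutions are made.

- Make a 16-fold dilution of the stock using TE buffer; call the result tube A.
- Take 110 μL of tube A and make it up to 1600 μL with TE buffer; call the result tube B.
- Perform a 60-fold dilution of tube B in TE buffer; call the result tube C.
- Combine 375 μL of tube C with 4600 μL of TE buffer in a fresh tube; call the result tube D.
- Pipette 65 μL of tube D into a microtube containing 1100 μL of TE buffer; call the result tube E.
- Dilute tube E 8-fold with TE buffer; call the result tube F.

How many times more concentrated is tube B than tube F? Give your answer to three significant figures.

1.14 × 10^5

Step 1: 16-fold → factor 16
Step 2: 110 μL brought to 1600 μL → factor 1600/110 = 14.545
Step 3: 60-fold → factor 60
Step 4: 375 μL + 4600 μL = 4975 μL total → factor 4975/375 = 13.267
Step 5: 65 μL + 1100 μL = 1165 μL total → factor 1165/65 = 17.923
Step 6: 8-fold → factor 8
Dilution factor to tube B = 232.73; to tube F = 2.6562 × 10^7
[tube B]/[tube F] = (factor to tube F)/(factor to tube B) = 2.6562 × 10^7/232.73 = 1.14 × 10^5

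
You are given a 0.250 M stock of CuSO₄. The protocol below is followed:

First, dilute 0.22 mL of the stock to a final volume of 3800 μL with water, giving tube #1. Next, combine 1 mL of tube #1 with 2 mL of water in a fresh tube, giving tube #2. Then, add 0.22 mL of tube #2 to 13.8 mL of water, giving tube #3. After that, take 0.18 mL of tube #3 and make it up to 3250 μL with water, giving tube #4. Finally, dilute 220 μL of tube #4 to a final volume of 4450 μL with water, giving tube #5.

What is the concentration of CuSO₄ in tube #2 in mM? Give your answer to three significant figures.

4.82 mM

Step 1: 0.22 mL brought to 3800 μL → factor 3.8/0.22 = 17.273
Step 2: 1 mL + 2 mL = 3 mL total → factor 3/1 = 3
Dilution factor through tube #2 = 17.273 × 3 = 51.818
[tube #2] = 0.250 M / 51.818 = 0.004825 M = 4.82 mM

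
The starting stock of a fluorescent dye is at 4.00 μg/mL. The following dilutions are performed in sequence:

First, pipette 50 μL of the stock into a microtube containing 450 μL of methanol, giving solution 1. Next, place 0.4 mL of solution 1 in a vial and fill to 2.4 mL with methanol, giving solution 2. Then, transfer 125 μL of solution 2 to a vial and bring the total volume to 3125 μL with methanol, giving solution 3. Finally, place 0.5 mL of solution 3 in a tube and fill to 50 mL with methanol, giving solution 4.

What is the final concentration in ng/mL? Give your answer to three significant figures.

Step 1: 50 μL + 450 μL = 500 μL total → factor 500/50 = 10
Step 2: 0.4 mL brought to 2.4 mL → factor 2.4/0.4 = 6
Step 3: 125 μL brought to 3125 μL → factor 3125/125 = 25
Step 4: 0.5 mL brought to 50 mL → factor 50/0.5 = 100
Overall dilution factor = 10 × 6 × 25 × 100 = 1.5 × 10^5
Final = 4.00 μg/mL / 1.5 × 10^5 = 2.667 × 10^-5 μg/mL = 0.0267 ng/mL

0.0267 ng/mL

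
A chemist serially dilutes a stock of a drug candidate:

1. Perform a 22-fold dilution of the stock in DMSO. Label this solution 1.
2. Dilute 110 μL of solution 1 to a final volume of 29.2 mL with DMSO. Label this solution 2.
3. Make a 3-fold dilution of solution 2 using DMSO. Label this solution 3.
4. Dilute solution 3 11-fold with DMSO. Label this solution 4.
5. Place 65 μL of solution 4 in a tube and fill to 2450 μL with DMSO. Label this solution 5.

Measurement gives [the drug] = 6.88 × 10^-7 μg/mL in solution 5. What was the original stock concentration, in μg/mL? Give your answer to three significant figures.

5.00 μg/mL

Step 1: 22-fold → factor 22
Step 2: 110 μL brought to 29.2 mL → factor 29200/110 = 265.45
Step 3: 3-fold → factor 3
Step 4: 11-fold → factor 11
Step 5: 65 μL brought to 2450 μL → factor 2450/65 = 37.692
Overall dilution factor = 22 × 265.45 × 3 × 11 × 37.692 = 7.2641 × 10^6
Stock = 6.88 × 10^-7 μg/mL × 7.2641 × 10^6 = 5.00 μg/mL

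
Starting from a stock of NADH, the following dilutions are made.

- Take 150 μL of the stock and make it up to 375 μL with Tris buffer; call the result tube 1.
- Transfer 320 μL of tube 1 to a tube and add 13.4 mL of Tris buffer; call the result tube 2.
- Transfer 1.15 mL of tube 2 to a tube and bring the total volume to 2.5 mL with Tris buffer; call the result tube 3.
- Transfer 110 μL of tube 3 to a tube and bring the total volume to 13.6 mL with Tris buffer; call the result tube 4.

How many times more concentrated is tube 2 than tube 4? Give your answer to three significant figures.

269

Step 1: 150 μL brought to 375 μL → factor 375/150 = 2.5
Step 2: 320 μL + 13.4 mL = 13720 μL total → factor 13720/320 = 42.875
Step 3: 1.15 mL brought to 2.5 mL → factor 2.5/1.15 = 2.1739
Step 4: 110 μL brought to 13.6 mL → factor 13600/110 = 123.64
Dilution factor to tube 2 = 107.19; to tube 4 = 28809
[tube 2]/[tube 4] = (factor to tube 4)/(factor to tube 2) = 28809/107.19 = 269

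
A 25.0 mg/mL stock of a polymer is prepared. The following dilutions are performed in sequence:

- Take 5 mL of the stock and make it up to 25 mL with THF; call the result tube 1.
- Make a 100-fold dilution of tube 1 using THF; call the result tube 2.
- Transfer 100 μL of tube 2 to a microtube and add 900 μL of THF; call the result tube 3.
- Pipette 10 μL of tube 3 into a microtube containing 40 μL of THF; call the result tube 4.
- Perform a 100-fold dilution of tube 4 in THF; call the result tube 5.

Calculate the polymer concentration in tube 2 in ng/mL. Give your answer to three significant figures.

5.00 × 10^4 ng/mL

Step 1: 5 mL brought to 25 mL → factor 25/5 = 5
Step 2: 100-fold → factor 100
Dilution factor through tube 2 = 5 × 100 = 500
[tube 2] = 25.0 mg/mL / 500 = 0.05000 mg/mL = 5.00 × 10^4 ng/mL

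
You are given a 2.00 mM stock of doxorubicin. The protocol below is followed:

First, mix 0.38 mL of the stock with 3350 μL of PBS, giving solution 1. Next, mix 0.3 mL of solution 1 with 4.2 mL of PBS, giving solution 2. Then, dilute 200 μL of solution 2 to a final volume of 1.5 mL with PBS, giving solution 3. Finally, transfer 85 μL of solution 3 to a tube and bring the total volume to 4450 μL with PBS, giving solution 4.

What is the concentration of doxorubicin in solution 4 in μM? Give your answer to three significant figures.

Step 1: 0.38 mL + 3350 μL = 3.73 mL total → factor 3.73/0.38 = 9.8158
Step 2: 0.3 mL + 4.2 mL = 4.5 mL total → factor 4.5/0.3 = 15
Step 3: 200 μL brought to 1.5 mL → factor 1500/200 = 7.5
Step 4: 85 μL brought to 4450 μL → factor 4450/85 = 52.353
Overall dilution factor = 9.8158 × 15 × 7.5 × 52.353 = 57812
Final = 2.00 mM / 57812 = 3.459 × 10^-5 mM = 0.0346 μM

0.0346 μM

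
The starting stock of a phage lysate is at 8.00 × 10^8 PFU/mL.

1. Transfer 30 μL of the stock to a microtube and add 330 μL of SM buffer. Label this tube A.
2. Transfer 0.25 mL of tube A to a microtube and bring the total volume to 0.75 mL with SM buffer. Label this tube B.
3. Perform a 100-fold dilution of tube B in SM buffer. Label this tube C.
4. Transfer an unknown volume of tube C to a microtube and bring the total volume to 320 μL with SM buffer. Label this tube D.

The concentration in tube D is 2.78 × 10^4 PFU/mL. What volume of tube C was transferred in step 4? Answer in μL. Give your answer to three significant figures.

40.0 μL

Step 1: 30 μL + 330 μL = 360 μL total → factor 360/30 = 12
Step 2: 0.25 mL brought to 0.75 mL → factor 0.75/0.25 = 3
Step 3: 100-fold → factor 100
Step 4: v brought to 320 μL → factor = 320 μL/v
Product of known-step factors = 3600
Overall factor = 8.00 × 10^8 PFU/mL / (2.78 × 10^4 PFU/mL) = 28777
Step-4 factor = 28777 / 3600 = 7.9936
v = 320 μL / 7.9936 = 40.0 μL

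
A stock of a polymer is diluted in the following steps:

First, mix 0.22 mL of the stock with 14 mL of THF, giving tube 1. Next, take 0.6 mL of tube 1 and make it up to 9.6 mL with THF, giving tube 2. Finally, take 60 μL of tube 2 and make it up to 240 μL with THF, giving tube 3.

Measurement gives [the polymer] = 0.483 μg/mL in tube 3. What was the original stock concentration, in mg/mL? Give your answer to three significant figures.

Step 1: 0.22 mL + 14 mL = 14.22 mL total → factor 14.22/0.22 = 64.636
Step 2: 0.6 mL brought to 9.6 mL → factor 9.6/0.6 = 16
Step 3: 60 μL brought to 240 μL → factor 240/60 = 4
Overall dilution factor = 64.636 × 16 × 4 = 4136.7
Stock = 0.483 μg/mL × 4136.7 = 1998 μg/mL = 2.00 mg/mL

2.00 mg/mL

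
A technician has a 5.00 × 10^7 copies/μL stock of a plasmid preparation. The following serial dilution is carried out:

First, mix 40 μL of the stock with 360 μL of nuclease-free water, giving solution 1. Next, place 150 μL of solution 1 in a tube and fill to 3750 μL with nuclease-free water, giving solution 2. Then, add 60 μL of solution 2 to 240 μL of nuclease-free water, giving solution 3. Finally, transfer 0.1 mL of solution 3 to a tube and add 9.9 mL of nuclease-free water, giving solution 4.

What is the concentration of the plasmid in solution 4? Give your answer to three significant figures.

400 copies/μL

Step 1: 40 μL + 360 μL = 400 μL total → factor 400/40 = 10
Step 2: 150 μL brought to 3750 μL → factor 3750/150 = 25
Step 3: 60 μL + 240 μL = 300 μL total → factor 300/60 = 5
Step 4: 0.1 mL + 9.9 mL = 10 mL total → factor 10/0.1 = 100
Overall dilution factor = 10 × 25 × 5 × 100 = 1.25 × 10^5
Final = 5.00 × 10^7 copies/μL / 1.25 × 10^5 = 400 copies/μL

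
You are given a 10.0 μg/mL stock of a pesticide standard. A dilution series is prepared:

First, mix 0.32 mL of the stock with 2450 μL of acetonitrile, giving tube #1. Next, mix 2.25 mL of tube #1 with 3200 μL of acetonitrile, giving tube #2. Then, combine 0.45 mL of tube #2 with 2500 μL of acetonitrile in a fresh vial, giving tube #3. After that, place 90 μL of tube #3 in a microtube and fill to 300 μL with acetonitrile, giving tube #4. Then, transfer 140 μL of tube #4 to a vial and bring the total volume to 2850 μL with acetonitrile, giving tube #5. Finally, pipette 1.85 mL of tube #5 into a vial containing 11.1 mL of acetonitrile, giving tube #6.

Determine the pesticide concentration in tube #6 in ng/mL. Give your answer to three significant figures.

0.153 ng/mL

Step 1: 0.32 mL + 2450 μL = 2.77 mL total → factor 2.77/0.32 = 8.6562
Step 2: 2.25 mL + 3200 μL = 5.45 mL total → factor 5.45/2.25 = 2.4222
Step 3: 0.45 mL + 2500 μL = 2.95 mL total → factor 2.95/0.45 = 6.5556
Step 4: 90 μL brought to 300 μL → factor 300/90 = 3.3333
Step 5: 140 μL brought to 2850 μL → factor 2850/140 = 20.357
Step 6: 1.85 mL + 11.1 mL = 12.95 mL total → factor 12.95/1.85 = 7
Overall dilution factor = 8.6562 × 2.4222 × 6.5556 × 3.3333 × 20.357 × 7 = 65290
Final = 10.0 μg/mL / 65290 = 0.0001532 μg/mL = 0.153 ng/mL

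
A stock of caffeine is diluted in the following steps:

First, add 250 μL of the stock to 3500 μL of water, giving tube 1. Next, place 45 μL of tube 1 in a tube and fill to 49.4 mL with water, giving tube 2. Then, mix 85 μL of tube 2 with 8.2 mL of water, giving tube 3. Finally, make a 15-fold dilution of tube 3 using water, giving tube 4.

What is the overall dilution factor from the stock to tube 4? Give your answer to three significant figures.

Step 1: 250 μL + 3500 μL = 3750 μL total → factor 3750/250 = 15
Step 2: 45 μL brought to 49.4 mL → factor 49400/45 = 1097.8
Step 3: 85 μL + 8.2 mL = 8285 μL total → factor 8285/85 = 97.471
Step 4: 15-fold → factor 15
Overall dilution factor = 15 × 1097.8 × 97.471 × 15 = 2.4075 × 10^7

2.41 × 10^7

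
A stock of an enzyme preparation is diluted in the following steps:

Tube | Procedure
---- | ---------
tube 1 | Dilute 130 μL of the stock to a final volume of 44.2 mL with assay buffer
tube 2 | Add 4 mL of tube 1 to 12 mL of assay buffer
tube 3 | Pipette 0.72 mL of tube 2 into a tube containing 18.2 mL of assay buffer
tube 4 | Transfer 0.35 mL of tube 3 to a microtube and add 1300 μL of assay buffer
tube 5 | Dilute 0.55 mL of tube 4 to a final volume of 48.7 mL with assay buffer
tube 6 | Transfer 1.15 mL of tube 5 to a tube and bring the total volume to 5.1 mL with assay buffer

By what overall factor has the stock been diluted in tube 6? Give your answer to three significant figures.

6.62 × 10^7

Step 1: 130 μL brought to 44.2 mL → factor 44200/130 = 340
Step 2: 4 mL + 12 mL = 16 mL total → factor 16/4 = 4
Step 3: 0.72 mL + 18.2 mL = 18.92 mL total → factor 18.92/0.72 = 26.278
Step 4: 0.35 mL + 1300 μL = 1.65 mL total → factor 1.65/0.35 = 4.7143
Step 5: 0.55 mL brought to 48.7 mL → factor 48.7/0.55 = 88.545
Step 6: 1.15 mL brought to 5.1 mL → factor 5.1/1.15 = 4.4348
Overall dilution factor = 340 × 4 × 26.278 × 4.7143 × 88.545 × 4.4348 = 6.6158 × 10^7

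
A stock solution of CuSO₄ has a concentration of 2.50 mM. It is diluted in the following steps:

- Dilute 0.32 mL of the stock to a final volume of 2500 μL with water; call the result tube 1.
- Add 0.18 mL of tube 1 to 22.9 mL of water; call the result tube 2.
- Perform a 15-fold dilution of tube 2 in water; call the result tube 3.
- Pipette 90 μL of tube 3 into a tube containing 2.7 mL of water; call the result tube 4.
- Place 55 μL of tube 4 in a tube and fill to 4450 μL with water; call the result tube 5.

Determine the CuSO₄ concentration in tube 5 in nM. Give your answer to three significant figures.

0.0663 nM

Step 1: 0.32 mL brought to 2500 μL → factor 2.5/0.32 = 7.8125
Step 2: 0.18 mL + 22.9 mL = 23.08 mL total → factor 23.08/0.18 = 128.22
Step 3: 15-fold → factor 15
Step 4: 90 μL + 2.7 mL = 2790 μL total → factor 2790/90 = 31
Step 5: 55 μL brought to 4450 μL → factor 4450/55 = 80.909
Overall dilution factor = 7.8125 × 128.22 × 15 × 31 × 80.909 = 3.7688 × 10^7
Final = 2.50 mM / 3.7688 × 10^7 = 6.633 × 10^-8 mM = 0.0663 nM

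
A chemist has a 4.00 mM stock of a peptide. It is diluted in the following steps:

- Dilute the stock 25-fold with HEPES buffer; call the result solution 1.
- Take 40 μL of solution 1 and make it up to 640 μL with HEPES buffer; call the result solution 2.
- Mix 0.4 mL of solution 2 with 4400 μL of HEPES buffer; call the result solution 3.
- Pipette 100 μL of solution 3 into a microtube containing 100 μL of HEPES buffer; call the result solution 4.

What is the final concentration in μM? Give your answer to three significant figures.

Step 1: 25-fold → factor 25
Step 2: 40 μL brought to 640 μL → factor 640/40 = 16
Step 3: 0.4 mL + 4400 μL = 4.8 mL total → factor 4.8/0.4 = 12
Step 4: 100 μL + 100 μL = 200 μL total → factor 200/100 = 2
Overall dilution factor = 25 × 16 × 12 × 2 = 9600
Final = 4.00 mM / 9600 = 0.0004167 mM = 0.417 μM

0.417 μM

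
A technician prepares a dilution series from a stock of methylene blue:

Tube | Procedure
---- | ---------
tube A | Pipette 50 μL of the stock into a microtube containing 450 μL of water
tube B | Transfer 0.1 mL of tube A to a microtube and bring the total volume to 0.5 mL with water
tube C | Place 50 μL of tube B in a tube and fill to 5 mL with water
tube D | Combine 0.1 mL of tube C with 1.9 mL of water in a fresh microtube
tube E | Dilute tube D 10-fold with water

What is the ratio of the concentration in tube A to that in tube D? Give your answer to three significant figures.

Step 1: 50 μL + 450 μL = 500 μL total → factor 500/50 = 10
Step 2: 0.1 mL brought to 0.5 mL → factor 0.5/0.1 = 5
Step 3: 50 μL brought to 5 mL → factor 5000/50 = 100
Step 4: 0.1 mL + 1.9 mL = 2 mL total → factor 2/0.1 = 20
Dilution factor to tube A = 10; to tube D = 1 × 10^5
[tube A]/[tube D] = (factor to tube D)/(factor to tube A) = 1 × 10^5/10 = 1.00 × 10^4

1.00 × 10^4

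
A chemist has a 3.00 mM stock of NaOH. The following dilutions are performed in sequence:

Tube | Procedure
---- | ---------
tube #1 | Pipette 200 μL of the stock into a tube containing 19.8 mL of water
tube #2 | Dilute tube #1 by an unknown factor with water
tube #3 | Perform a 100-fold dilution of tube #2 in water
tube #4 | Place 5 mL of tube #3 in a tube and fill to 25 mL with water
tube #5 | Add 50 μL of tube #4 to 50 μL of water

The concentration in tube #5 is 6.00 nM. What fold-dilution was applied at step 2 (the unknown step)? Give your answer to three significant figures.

5.00-fold

Step 1: 200 μL + 19.8 mL = 20000 μL total → factor 20000/200 = 100
Step 2: unknown factor x
Step 3: 100-fold → factor 100
Step 4: 5 mL brought to 25 mL → factor 25/5 = 5
Step 5: 50 μL + 50 μL = 100 μL total → factor 100/50 = 2
Product of known-step factors = 1 × 10^5
Overall factor = 3.00 mM / (6.00 nM) = 5 × 10^5
x = 5 × 10^5 / 1 × 10^5 = 5.00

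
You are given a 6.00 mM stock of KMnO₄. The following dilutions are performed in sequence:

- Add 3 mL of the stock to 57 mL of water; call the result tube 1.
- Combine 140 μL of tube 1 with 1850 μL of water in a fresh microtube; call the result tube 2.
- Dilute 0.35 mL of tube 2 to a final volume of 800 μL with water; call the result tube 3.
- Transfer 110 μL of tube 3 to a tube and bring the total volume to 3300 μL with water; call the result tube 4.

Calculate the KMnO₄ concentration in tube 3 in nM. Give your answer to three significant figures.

Step 1: 3 mL + 57 mL = 60 mL total → factor 60/3 = 20
Step 2: 140 μL + 1850 μL = 1990 μL total → factor 1990/140 = 14.214
Step 3: 0.35 mL brought to 800 μL → factor 0.8/0.35 = 2.2857
Dilution factor through tube 3 = 20 × 14.214 × 2.2857 = 649.8
[tube 3] = 6.00 mM / 649.8 = 0.009234 mM = 9.23 × 10^3 nM

9.23 × 10^3 nM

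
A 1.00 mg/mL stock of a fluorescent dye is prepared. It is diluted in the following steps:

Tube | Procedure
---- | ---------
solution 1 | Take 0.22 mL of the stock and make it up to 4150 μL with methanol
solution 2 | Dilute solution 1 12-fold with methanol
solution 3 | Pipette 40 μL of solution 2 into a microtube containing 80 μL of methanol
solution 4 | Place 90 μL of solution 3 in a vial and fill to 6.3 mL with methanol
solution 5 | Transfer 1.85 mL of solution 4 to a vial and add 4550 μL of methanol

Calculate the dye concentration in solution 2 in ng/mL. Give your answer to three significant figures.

4.42 × 10^3 ng/mL

Step 1: 0.22 mL brought to 4150 μL → factor 4.15/0.22 = 18.864
Step 2: 12-fold → factor 12
Dilution factor through solution 2 = 18.864 × 12 = 226.36
[solution 2] = 1.00 mg/mL / 226.36 = 0.004418 mg/mL = 4.42 × 10^3 ng/mL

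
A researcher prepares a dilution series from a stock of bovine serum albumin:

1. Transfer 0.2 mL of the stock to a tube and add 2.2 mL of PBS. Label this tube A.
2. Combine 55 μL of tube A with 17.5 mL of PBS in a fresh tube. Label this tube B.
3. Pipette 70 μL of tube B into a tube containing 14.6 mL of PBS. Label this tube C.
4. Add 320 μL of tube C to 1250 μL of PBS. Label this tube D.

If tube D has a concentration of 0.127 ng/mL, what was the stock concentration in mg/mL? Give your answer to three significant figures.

Step 1: 0.2 mL + 2.2 mL = 2.4 mL total → factor 2.4/0.2 = 12
Step 2: 55 μL + 17.5 mL = 17555 μL total → factor 17555/55 = 319.18
Step 3: 70 μL + 14.6 mL = 14670 μL total → factor 14670/70 = 209.57
Step 4: 320 μL + 1250 μL = 1570 μL total → factor 1570/320 = 4.9062
Overall dilution factor = 12 × 319.18 × 209.57 × 4.9062 = 3.9382 × 10^6
Stock = 0.127 ng/mL × 3.9382 × 10^6 = 5.002 × 10^5 ng/mL = 0.500 mg/mL

0.500 mg/mL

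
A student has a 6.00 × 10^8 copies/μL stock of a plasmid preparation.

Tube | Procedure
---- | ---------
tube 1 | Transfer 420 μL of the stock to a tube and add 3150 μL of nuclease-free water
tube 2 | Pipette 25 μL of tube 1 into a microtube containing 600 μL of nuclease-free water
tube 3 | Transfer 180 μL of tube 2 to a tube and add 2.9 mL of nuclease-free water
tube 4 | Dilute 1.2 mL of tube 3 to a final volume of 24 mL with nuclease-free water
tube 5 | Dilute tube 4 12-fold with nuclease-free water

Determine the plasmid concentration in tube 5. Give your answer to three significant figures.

688 copies/μL

Step 1: 420 μL + 3150 μL = 3570 μL total → factor 3570/420 = 8.5
Step 2: 25 μL + 600 μL = 625 μL total → factor 625/25 = 25
Step 3: 180 μL + 2.9 mL = 3080 μL total → factor 3080/180 = 17.111
Step 4: 1.2 mL brought to 24 mL → factor 24/1.2 = 20
Step 5: 12-fold → factor 12
Overall dilution factor = 8.5 × 25 × 17.111 × 20 × 12 = 8.7267 × 10^5
Final = 6.00 × 10^8 copies/μL / 8.7267 × 10^5 = 688 copies/μL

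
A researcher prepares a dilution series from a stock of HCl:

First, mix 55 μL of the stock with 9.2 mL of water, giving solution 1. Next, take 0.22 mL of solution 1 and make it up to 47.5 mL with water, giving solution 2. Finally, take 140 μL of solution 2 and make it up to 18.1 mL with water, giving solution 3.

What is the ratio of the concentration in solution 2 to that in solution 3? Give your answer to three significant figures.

Step 1: 55 μL + 9.2 mL = 9255 μL total → factor 9255/55 = 168.27
Step 2: 0.22 mL brought to 47.5 mL → factor 47.5/0.22 = 215.91
Step 3: 140 μL brought to 18.1 mL → factor 18100/140 = 129.29
Dilution factor to solution 2 = 36332; to solution 3 = 4.6972 × 10^6
[solution 2]/[solution 3] = (factor to solution 3)/(factor to solution 2) = 4.6972 × 10^6/36332 = 129

129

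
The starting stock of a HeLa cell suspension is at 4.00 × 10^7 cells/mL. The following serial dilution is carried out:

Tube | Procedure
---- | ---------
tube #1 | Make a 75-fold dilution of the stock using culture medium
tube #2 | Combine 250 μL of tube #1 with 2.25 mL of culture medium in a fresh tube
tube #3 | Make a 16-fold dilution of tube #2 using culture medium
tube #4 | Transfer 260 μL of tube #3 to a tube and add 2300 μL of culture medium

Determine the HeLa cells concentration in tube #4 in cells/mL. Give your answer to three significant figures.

Step 1: 75-fold → factor 75
Step 2: 250 μL + 2.25 mL = 2500 μL total → factor 2500/250 = 10
Step 3: 16-fold → factor 16
Step 4: 260 μL + 2300 μL = 2560 μL total → factor 2560/260 = 9.8462
Overall dilution factor = 75 × 10 × 16 × 9.8462 = 1.1815 × 10^5
Final = 4.00 × 10^7 cells/mL / 1.1815 × 10^5 = 339 cells/mL

339 cells/mL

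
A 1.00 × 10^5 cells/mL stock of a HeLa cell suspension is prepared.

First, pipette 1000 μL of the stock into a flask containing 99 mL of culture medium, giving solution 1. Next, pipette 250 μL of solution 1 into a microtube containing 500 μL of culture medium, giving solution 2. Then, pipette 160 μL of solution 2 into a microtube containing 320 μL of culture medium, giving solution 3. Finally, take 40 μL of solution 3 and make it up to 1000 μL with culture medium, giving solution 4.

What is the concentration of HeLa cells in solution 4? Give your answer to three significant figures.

4.44 cells/mL

Step 1: 1000 μL + 99 mL = 1 × 10^5 μL total → factor 1 × 10^5/1000 = 100
Step 2: 250 μL + 500 μL = 750 μL total → factor 750/250 = 3
Step 3: 160 μL + 320 μL = 480 μL total → factor 480/160 = 3
Step 4: 40 μL brought to 1000 μL → factor 1000/40 = 25
Overall dilution factor = 100 × 3 × 3 × 25 = 22500
Final = 1.00 × 10^5 cells/mL / 22500 = 4.44 cells/mL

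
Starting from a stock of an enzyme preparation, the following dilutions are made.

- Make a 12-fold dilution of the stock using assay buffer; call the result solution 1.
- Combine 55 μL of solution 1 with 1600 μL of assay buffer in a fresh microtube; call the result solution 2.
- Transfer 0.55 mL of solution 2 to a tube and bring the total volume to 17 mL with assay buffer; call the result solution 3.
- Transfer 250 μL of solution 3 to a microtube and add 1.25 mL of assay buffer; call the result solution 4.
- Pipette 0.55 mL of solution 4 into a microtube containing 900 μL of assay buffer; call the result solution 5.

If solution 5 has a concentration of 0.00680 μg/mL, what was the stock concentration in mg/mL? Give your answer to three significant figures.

Step 1: 12-fold → factor 12
Step 2: 55 μL + 1600 μL = 1655 μL total → factor 1655/55 = 30.091
Step 3: 0.55 mL brought to 17 mL → factor 17/0.55 = 30.909
Step 4: 250 μL + 1.25 mL = 1500 μL total → factor 1500/250 = 6
Step 5: 0.55 mL + 900 μL = 1.45 mL total → factor 1.45/0.55 = 2.6364
Overall dilution factor = 12 × 30.091 × 30.909 × 6 × 2.6364 = 1.7655 × 10^5
Stock = 0.00680 μg/mL × 1.7655 × 10^5 = 1201 μg/mL = 1.20 mg/mL

1.20 mg/mL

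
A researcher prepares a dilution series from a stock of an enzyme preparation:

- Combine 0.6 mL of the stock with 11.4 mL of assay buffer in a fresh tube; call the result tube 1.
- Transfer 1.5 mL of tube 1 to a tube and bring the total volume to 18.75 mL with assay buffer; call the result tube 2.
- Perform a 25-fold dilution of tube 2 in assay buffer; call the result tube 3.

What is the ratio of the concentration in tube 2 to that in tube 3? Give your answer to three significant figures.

25.0

Step 1: 0.6 mL + 11.4 mL = 12 mL total → factor 12/0.6 = 20
Step 2: 1.5 mL brought to 18.75 mL → factor 18.75/1.5 = 12.5
Step 3: 25-fold → factor 25
Dilution factor to tube 2 = 250; to tube 3 = 6250
[tube 2]/[tube 3] = (factor to tube 3)/(factor to tube 2) = 6250/250 = 25.0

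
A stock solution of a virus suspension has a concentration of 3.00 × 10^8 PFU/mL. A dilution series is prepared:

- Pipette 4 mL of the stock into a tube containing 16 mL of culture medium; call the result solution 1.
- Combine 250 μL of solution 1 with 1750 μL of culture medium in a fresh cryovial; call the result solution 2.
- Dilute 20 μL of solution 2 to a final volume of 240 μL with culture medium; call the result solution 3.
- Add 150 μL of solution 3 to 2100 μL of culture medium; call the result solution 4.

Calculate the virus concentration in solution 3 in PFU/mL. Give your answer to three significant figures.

6.25 × 10^5 PFU/mL

Step 1: 4 mL + 16 mL = 20 mL total → factor 20/4 = 5
Step 2: 250 μL + 1750 μL = 2000 μL total → factor 2000/250 = 8
Step 3: 20 μL brought to 240 μL → factor 240/20 = 12
Dilution factor through solution 3 = 5 × 8 × 12 = 480
[solution 3] = 3.00 × 10^8 PFU/mL / 480 = 6.25 × 10^5 PFU/mL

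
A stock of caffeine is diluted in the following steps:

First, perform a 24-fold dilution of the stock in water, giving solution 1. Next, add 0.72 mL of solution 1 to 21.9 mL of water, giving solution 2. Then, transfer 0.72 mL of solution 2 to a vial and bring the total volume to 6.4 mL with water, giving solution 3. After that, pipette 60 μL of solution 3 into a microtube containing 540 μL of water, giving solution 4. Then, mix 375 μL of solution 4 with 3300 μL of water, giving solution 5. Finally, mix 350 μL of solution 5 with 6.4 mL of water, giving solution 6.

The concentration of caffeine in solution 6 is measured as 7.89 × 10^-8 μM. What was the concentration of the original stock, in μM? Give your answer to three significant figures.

Step 1: 24-fold → factor 24
Step 2: 0.72 mL + 21.9 mL = 22.62 mL total → factor 22.62/0.72 = 31.417
Step 3: 0.72 mL brought to 6.4 mL → factor 6.4/0.72 = 8.8889
Step 4: 60 μL + 540 μL = 600 μL total → factor 600/60 = 10
Step 5: 375 μL + 3300 μL = 3675 μL total → factor 3675/375 = 9.8
Step 6: 350 μL + 6.4 mL = 6750 μL total → factor 6750/350 = 19.286
Overall dilution factor = 24 × 31.417 × 8.8889 × 10 × 9.8 × 19.286 = 1.2667 × 10^7
Stock = 7.89 × 10^-8 μM × 1.2667 × 10^7 = 0.999 μM

0.999 μM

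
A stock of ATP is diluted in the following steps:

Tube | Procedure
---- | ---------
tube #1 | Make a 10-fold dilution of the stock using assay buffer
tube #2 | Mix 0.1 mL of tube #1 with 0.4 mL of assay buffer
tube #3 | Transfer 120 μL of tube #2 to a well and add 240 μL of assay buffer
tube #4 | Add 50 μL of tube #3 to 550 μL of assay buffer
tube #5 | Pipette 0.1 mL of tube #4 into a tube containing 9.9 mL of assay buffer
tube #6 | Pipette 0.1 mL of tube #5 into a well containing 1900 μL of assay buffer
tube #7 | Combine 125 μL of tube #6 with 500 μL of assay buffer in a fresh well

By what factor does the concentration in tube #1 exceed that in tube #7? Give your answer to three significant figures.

1.80 × 10^6

Step 1: 10-fold → factor 10
Step 2: 0.1 mL + 0.4 mL = 0.5 mL total → factor 0.5/0.1 = 5
Step 3: 120 μL + 240 μL = 360 μL total → factor 360/120 = 3
Step 4: 50 μL + 550 μL = 600 μL total → factor 600/50 = 12
Step 5: 0.1 mL + 9.9 mL = 10 mL total → factor 10/0.1 = 100
Step 6: 0.1 mL + 1900 μL = 2 mL total → factor 2/0.1 = 20
Step 7: 125 μL + 500 μL = 625 μL total → factor 625/125 = 5
Dilution factor to tube #1 = 10; to tube #7 = 1.8 × 10^7
[tube #1]/[tube #7] = (factor to tube #7)/(factor to tube #1) = 1.8 × 10^7/10 = 1.80 × 10^6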